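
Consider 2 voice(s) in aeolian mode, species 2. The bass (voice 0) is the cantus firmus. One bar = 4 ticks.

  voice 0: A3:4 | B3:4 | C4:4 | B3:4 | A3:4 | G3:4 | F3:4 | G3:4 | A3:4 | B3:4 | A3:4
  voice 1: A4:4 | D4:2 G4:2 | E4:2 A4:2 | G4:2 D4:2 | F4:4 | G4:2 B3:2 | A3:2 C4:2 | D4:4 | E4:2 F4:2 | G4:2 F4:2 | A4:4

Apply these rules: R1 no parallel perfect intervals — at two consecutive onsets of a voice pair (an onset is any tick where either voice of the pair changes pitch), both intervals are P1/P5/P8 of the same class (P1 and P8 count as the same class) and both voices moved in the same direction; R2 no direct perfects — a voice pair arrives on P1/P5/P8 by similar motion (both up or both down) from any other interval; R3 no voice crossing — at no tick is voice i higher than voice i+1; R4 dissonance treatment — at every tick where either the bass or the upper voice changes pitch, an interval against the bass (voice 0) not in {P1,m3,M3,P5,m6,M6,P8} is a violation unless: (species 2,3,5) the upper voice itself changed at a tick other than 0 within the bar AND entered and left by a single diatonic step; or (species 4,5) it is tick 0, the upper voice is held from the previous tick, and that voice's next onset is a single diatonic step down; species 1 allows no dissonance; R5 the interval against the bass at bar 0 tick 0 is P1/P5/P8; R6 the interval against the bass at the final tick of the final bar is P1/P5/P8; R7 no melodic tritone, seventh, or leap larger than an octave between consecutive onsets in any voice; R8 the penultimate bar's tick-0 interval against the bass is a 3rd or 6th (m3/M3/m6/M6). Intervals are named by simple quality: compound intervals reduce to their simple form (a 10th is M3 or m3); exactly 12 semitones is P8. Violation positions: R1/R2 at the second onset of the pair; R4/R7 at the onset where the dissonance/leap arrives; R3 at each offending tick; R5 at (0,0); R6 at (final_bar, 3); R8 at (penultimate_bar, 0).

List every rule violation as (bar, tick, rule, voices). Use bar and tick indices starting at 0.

bar 0: v0=A3 v1=A4 downbeat P8
bar 1: v0=B3 v1=D4 downbeat m3
bar 2: v0=C4 v1=E4 downbeat M3
bar 3: v0=B3 v1=G4 downbeat m6
bar 4: v0=A3 v1=F4 downbeat m6
bar 5: v0=G3 v1=G4 downbeat P8
bar 6: v0=F3 v1=A3 downbeat M3
bar 7: v0=G3 v1=D4 downbeat P5
bar 8: v0=A3 v1=E4 downbeat P5
bar 9: v0=B3 v1=G4 downbeat m6
bar 10: v0=A3 v1=A4 downbeat P8
  -> R1 @ bar 7 tick 0 v(0, 1): F3/C4 P5 -> G3/D4 P5 similar
  -> R1 @ bar 8 tick 0 v(0, 1): G3/D4 P5 -> A3/E4 P5 similar
  -> R4 @ bar 9 tick 2 v(0, 1): B3/F4 TT untreated

(7, 0, R1, (0, 1))
(8, 0, R1, (0, 1))
(9, 2, R4, (0, 1))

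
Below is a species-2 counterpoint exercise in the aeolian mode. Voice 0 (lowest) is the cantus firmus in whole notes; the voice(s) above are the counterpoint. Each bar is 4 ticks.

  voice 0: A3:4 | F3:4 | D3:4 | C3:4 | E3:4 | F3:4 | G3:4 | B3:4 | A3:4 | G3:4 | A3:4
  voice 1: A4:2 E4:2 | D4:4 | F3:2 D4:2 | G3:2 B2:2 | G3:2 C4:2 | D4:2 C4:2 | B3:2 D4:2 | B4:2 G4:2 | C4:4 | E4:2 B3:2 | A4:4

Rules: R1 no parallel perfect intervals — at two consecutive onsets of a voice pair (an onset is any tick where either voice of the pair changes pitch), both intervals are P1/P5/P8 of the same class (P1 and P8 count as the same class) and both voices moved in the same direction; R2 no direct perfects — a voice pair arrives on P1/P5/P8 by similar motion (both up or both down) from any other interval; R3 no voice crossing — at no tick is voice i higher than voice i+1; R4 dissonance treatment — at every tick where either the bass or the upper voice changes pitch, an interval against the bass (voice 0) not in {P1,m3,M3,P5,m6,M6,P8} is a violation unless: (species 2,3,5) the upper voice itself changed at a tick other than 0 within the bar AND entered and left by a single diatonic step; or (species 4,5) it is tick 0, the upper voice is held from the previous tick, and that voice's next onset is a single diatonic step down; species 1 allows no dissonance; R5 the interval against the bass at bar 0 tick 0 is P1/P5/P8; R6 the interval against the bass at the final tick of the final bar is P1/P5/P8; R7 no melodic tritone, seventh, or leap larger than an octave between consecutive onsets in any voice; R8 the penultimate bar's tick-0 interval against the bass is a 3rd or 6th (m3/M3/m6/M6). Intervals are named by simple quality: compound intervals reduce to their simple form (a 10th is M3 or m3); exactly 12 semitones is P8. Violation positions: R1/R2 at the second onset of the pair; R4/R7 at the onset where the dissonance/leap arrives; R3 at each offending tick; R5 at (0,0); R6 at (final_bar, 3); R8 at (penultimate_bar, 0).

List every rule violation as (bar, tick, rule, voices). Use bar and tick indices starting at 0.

(3, 0, R2, (0, 1))
(3, 2, R3, (0, 1))
(3, 2, R4, (0, 1))
(3, 3, R3, (0, 1))
(7, 0, R2, (0, 1))
(10, 0, R2, (0, 1))
(10, 0, R7, (1,))

bar 0: v0=A3 v1=A4 downbeat P8
bar 1: v0=F3 v1=D4 downbeat M6
bar 2: v0=D3 v1=F3 downbeat m3
bar 3: v0=C3 v1=G3 downbeat P5
bar 4: v0=E3 v1=G3 downbeat m3
bar 5: v0=F3 v1=D4 downbeat M6
bar 6: v0=G3 v1=B3 downbeat M3
bar 7: v0=B3 v1=B4 downbeat P8
bar 8: v0=A3 v1=C4 downbeat m3
bar 9: v0=G3 v1=E4 downbeat M6
bar 10: v0=A3 v1=A4 downbeat P8
  -> R2 @ bar 3 tick 0 v(0, 1): D3/D4 P8 -> C3/G3 P5 similar
  -> R3 @ bar 3 tick 2 v(0, 1): C3 above B2
  -> R4 @ bar 3 tick 2 v(0, 1): C3/B2 m2 untreated
  -> R3 @ bar 3 tick 3 v(0, 1): C3 above B2
  -> R2 @ bar 7 tick 0 v(0, 1): G3/D4 P5 -> B3/B4 P8 similar
  -> R2 @ bar 10 tick 0 v(0, 1): G3/B3 M3 -> A3/A4 P8 similar
  -> R7 @ bar 10 tick 0 v(1,): B3->A4 leap 10st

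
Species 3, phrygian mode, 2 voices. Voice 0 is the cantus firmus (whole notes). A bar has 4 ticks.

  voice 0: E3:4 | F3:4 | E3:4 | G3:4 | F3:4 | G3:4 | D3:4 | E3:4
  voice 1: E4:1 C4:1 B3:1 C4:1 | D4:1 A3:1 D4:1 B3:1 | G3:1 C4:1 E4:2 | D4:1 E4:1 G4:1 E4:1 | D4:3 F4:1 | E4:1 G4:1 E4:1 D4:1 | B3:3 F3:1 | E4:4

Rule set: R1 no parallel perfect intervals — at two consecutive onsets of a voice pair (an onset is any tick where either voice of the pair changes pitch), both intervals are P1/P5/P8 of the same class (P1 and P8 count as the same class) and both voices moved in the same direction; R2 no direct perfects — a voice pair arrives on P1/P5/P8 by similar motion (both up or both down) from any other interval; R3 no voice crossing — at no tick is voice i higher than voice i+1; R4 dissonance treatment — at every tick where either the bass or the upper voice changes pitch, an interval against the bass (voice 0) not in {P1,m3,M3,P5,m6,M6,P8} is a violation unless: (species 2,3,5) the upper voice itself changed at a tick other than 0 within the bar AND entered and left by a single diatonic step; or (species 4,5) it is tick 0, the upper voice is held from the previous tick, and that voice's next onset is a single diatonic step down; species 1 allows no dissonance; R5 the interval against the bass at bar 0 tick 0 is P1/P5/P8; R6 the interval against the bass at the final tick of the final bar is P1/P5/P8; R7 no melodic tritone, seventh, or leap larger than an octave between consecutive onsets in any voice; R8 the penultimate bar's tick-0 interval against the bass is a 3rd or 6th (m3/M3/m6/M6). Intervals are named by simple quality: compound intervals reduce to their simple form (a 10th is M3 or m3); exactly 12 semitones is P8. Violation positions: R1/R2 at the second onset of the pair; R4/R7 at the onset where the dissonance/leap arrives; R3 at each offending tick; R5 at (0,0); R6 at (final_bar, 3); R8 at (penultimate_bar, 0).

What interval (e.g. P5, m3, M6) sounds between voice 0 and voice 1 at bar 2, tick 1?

m6

voice 0=E3 voice 1=C4 -> m6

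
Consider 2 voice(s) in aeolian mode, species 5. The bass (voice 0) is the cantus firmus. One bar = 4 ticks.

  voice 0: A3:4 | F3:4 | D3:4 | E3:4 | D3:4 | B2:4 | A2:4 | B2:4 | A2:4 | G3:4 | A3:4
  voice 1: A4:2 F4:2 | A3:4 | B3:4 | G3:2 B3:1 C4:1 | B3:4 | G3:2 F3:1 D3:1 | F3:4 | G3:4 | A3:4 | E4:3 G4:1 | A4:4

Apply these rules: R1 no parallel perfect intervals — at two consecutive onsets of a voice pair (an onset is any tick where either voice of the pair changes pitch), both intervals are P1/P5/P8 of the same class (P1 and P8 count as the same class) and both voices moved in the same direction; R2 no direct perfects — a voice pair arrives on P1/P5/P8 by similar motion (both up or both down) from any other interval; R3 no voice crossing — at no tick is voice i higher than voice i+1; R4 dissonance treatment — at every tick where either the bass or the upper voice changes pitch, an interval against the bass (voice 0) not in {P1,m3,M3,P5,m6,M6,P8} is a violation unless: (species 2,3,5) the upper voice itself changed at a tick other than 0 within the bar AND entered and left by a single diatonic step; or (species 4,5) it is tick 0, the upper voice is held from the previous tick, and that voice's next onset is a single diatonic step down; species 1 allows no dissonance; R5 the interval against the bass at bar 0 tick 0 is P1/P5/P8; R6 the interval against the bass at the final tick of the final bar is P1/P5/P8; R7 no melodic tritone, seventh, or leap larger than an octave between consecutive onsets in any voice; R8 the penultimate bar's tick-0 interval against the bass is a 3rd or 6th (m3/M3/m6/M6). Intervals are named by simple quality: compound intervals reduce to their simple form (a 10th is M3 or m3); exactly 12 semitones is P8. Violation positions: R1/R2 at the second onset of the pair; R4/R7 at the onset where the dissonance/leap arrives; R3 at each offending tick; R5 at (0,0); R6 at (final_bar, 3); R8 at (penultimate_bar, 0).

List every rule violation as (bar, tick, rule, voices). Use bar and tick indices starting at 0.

bar 0: v0=A3 v1=A4 downbeat P8
bar 1: v0=F3 v1=A3 downbeat M3
bar 2: v0=D3 v1=B3 downbeat M6
bar 3: v0=E3 v1=G3 downbeat m3
bar 4: v0=D3 v1=B3 downbeat M6
bar 5: v0=B2 v1=G3 downbeat m6
bar 6: v0=A2 v1=F3 downbeat m6
bar 7: v0=B2 v1=G3 downbeat m6
bar 8: v0=A2 v1=A3 downbeat P8
bar 9: v0=G3 v1=E4 downbeat M6
bar 10: v0=A3 v1=A4 downbeat P8
  -> R4 @ bar 5 tick 2 v(0, 1): B2/F3 TT untreated
  -> R7 @ bar 9 tick 0 v(0,): A2->G3 leap 10st
  -> R1 @ bar 10 tick 0 v(0, 1): G3/G4 P8 -> A3/A4 P8 similar

(5, 2, R4, (0, 1))
(9, 0, R7, (0,))
(10, 0, R1, (0, 1))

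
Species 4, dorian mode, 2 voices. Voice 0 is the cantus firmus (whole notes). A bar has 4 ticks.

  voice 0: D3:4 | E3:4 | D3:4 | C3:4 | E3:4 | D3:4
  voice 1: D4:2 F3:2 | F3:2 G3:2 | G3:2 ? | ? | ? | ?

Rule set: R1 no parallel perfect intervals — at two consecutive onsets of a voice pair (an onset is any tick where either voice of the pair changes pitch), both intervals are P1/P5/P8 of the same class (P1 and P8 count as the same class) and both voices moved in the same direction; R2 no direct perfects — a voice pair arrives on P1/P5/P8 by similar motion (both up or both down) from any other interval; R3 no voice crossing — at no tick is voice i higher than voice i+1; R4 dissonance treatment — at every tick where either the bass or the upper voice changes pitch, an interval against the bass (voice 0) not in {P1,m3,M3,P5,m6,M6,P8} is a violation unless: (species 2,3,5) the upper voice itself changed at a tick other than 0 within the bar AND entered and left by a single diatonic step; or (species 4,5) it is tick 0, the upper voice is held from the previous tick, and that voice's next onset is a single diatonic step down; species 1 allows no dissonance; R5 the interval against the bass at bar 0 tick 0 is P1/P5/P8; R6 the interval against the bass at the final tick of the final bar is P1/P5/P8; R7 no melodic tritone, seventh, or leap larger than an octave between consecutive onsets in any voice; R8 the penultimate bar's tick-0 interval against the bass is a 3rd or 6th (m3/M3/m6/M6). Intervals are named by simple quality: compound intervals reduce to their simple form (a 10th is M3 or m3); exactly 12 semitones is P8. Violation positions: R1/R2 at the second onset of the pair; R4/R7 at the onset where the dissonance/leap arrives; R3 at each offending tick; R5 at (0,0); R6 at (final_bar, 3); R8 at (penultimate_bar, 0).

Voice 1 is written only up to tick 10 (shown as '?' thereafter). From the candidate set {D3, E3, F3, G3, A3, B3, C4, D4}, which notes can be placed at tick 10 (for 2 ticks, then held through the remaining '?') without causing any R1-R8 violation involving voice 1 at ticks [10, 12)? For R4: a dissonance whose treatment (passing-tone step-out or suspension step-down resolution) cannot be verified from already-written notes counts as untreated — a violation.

{A3, B3, D3, D4, F3, G3}

D3: legal
E3: violates R4
F3: legal
G3: legal
A3: legal
B3: legal
C4: violates R4
D4: legal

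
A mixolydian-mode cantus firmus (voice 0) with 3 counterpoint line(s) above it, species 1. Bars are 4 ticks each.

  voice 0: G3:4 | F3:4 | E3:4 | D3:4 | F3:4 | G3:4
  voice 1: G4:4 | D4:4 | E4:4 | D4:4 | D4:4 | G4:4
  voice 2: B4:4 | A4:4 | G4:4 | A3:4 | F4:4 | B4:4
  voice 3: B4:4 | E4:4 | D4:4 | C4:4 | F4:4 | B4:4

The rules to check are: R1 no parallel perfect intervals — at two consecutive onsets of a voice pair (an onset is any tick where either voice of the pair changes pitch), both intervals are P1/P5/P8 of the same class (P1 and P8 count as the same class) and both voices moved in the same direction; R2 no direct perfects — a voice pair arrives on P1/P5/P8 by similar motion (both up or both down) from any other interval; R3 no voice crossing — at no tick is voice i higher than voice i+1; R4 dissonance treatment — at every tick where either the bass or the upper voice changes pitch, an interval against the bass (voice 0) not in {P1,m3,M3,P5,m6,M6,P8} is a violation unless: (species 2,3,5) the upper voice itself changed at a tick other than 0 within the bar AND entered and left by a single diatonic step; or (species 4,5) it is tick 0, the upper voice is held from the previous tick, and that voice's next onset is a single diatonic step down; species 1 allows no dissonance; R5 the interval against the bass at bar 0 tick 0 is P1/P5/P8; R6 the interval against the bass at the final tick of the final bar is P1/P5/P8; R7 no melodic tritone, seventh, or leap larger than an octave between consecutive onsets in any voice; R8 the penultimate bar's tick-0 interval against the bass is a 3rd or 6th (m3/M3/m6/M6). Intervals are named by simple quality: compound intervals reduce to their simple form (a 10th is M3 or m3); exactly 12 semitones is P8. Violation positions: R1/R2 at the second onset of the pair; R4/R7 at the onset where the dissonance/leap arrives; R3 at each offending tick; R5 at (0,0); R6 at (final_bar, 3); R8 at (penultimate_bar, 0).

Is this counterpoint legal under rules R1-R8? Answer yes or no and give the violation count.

bar 0: v0=G3 v1=G4 v2=B4 v3=B4 (M3)
bar 1: v0=F3 v1=D4 v2=A4 v3=E4 (M7)
bar 2: v0=E3 v1=E4 v2=G4 v3=D4 (m7)
bar 3: v0=D3 v1=D4 v2=A3 v3=C4 (m7)
bar 4: v0=F3 v1=D4 v2=F4 v3=F4 (P8)
bar 5: v0=G3 v1=G4 v2=B4 v3=B4 (M3)
  R5 @ bar0.0: opens on M3
  R5 @ bar0.0: opens on M3
  R2 @ bar1.0: G4/B4 M3 -> D4/A4 P5 similar
  R3 @ bar1.0: A4 above E4
  R4 @ bar1.0: F3/E4 M7 untreated
  R3 @ bar1.1: A4 above E4
  R3 @ bar1.2: A4 above E4
  R3 @ bar1.3: A4 above E4
  R3 @ bar2.0: G4 above D4
  R4 @ bar2.0: E3/D4 m7 untreated
  R3 @ bar2.1: G4 above D4
  R3 @ bar2.2: G4 above D4
  R3 @ bar2.3: G4 above D4
  R1 @ bar3.0: E3/E4 P8 -> D3/D4 P8 similar
  R2 @ bar3.0: E3/G4 m3 -> D3/A3 P5 similar
  R3 @ bar3.0: D4 above A3
  R4 @ bar3.0: D3/C4 m7 untreated
  R7 @ bar3.0: G4->A3 leap 10st
  R3 @ bar3.1: D4 above A3
  R3 @ bar3.2: D4 above A3
  R3 @ bar3.3: D4 above A3
  R2 @ bar4.0: D3/A3 P5 -> F3/F4 P8 similar
  R2 @ bar4.0: D3/C4 m7 -> F3/F4 P8 similar
  R2 @ bar4.0: A3/C4 m3 -> F4/F4 P1 similar
  R8 @ bar4.0: penult P8 not 3rd/6th
  R8 @ bar4.0: penult P8 not 3rd/6th
  R1 @ bar5.0: F4/F4 P1 -> B4/B4 P1 similar
  R2 @ bar5.0: F3/D4 M6 -> G3/G4 P8 similar
  R7 @ bar5.0: F4->B4 leap 6st
  R7 @ bar5.0: F4->B4 leap 6st
  R6 @ bar5.3: closes on M3
  R6 @ bar5.3: closes on M3

No (32 violations)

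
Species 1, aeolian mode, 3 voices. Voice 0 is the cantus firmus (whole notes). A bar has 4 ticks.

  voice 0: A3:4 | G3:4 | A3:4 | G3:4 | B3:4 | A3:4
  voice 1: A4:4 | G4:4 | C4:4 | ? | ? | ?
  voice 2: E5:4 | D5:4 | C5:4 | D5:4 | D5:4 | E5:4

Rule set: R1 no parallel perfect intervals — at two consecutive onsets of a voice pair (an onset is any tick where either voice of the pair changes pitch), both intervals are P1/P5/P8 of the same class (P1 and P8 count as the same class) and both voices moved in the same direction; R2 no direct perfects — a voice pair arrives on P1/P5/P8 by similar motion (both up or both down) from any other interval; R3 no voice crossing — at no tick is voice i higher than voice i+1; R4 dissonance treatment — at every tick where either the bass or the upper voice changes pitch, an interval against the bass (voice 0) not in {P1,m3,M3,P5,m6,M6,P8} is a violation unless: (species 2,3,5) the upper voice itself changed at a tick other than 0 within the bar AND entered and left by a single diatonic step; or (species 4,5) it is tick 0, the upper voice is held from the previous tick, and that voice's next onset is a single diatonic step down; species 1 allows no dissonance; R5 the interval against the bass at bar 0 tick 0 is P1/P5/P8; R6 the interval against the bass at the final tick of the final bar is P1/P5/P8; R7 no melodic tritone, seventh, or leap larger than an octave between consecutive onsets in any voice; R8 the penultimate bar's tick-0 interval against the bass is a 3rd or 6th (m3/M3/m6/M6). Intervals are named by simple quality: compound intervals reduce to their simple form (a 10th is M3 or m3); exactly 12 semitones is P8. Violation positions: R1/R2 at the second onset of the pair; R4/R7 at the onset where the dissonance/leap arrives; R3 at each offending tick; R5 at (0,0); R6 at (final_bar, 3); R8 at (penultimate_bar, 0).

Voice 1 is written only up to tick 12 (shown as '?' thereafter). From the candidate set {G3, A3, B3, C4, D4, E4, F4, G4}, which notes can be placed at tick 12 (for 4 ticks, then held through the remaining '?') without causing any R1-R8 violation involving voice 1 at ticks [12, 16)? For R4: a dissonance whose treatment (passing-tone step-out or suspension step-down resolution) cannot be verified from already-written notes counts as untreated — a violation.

{B3, E4}

G3: violates R2
A3: violates R4
B3: legal
C4: violates R4
D4: violates R1
E4: legal
F4: violates R4
G4: violates R2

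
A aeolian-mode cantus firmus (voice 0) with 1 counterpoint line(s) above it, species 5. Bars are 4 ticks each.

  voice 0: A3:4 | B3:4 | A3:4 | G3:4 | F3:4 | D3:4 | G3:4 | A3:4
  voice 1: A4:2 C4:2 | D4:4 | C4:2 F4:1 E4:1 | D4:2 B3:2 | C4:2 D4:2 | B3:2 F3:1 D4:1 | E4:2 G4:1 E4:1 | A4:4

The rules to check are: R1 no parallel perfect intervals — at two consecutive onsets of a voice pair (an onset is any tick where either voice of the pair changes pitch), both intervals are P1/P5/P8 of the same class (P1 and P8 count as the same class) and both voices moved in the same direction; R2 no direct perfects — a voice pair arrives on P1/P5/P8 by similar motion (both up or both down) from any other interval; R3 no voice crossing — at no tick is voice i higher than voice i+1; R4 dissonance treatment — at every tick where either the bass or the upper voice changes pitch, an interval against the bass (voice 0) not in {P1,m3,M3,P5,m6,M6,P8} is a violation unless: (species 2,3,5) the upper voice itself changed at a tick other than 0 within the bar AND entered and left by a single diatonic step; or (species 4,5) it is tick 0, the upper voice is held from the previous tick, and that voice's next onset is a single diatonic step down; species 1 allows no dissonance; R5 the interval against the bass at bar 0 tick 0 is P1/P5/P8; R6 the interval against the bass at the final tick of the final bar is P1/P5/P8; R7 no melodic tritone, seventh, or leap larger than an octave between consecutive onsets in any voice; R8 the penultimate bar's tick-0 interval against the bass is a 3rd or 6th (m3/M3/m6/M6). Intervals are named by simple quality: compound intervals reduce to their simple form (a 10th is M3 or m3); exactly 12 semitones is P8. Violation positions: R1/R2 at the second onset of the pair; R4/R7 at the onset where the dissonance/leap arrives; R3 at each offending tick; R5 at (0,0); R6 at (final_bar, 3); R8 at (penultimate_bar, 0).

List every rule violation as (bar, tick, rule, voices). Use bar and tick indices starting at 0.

(3, 0, R1, (0, 1))
(5, 2, R7, (1,))
(7, 0, R2, (0, 1))

bar 0: v0=A3 v1=A4 downbeat P8
bar 1: v0=B3 v1=D4 downbeat m3
bar 2: v0=A3 v1=C4 downbeat m3
bar 3: v0=G3 v1=D4 downbeat P5
bar 4: v0=F3 v1=C4 downbeat P5
bar 5: v0=D3 v1=B3 downbeat M6
bar 6: v0=G3 v1=E4 downbeat M6
bar 7: v0=A3 v1=A4 downbeat P8
  -> R1 @ bar 3 tick 0 v(0, 1): A3/E4 P5 -> G3/D4 P5 similar
  -> R7 @ bar 5 tick 2 v(1,): B3->F3 leap 6st
  -> R2 @ bar 7 tick 0 v(0, 1): G3/E4 M6 -> A3/A4 P8 similar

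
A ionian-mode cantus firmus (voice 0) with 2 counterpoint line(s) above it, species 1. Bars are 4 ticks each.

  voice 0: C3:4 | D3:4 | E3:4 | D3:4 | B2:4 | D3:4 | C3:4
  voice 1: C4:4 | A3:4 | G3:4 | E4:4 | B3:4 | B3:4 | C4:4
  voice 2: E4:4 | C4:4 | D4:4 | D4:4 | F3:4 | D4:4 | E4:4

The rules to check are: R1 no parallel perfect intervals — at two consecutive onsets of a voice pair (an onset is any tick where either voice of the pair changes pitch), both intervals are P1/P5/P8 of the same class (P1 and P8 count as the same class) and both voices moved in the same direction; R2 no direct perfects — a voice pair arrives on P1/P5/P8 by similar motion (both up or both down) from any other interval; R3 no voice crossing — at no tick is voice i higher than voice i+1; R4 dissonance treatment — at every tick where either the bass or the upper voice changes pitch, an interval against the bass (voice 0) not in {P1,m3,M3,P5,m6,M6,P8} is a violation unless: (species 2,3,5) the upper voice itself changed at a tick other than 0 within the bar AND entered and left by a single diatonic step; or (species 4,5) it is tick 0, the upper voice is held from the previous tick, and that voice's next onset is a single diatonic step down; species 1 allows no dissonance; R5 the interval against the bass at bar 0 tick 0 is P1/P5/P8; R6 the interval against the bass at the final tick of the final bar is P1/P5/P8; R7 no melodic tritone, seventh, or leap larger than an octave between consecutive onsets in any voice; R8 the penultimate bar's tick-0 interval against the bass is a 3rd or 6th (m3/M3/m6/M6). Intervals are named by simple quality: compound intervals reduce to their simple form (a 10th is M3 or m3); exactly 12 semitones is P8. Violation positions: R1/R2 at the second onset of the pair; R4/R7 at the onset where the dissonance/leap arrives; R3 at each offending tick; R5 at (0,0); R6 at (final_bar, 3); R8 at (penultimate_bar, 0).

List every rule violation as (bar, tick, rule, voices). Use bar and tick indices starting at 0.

bar 0: v0=C3 v1=C4 v2=E4 downbeat M3
bar 1: v0=D3 v1=A3 v2=C4 downbeat m7
bar 2: v0=E3 v1=G3 v2=D4 downbeat m7
bar 3: v0=D3 v1=E4 v2=D4 downbeat P8
bar 4: v0=B2 v1=B3 v2=F3 downbeat TT
bar 5: v0=D3 v1=B3 v2=D4 downbeat P8
bar 6: v0=C3 v1=C4 v2=E4 downbeat M3
  -> R5 @ bar 0 tick 0 v(0, 2): opens on M3
  -> R4 @ bar 1 tick 0 v(0, 2): D3/C4 m7 untreated
  -> R4 @ bar 2 tick 0 v(0, 2): E3/D4 m7 untreated
  -> R3 @ bar 3 tick 0 v(1, 2): E4 above D4
  -> R4 @ bar 3 tick 0 v(0, 1): D3/E4 M2 untreated
  -> R3 @ bar 3 tick 1 v(1, 2): E4 above D4
  -> R3 @ bar 3 tick 2 v(1, 2): E4 above D4
  -> R3 @ bar 3 tick 3 v(1, 2): E4 above D4
  -> R2 @ bar 4 tick 0 v(0, 1): D3/E4 M2 -> B2/B3 P8 similar
  -> R3 @ bar 4 tick 0 v(1, 2): B3 above F3
  -> R4 @ bar 4 tick 0 v(0, 2): B2/F3 TT untreated
  -> R3 @ bar 4 tick 1 v(1, 2): B3 above F3
  -> R3 @ bar 4 tick 2 v(1, 2): B3 above F3
  -> R3 @ bar 4 tick 3 v(1, 2): B3 above F3
  -> R2 @ bar 5 tick 0 v(0, 2): B2/F3 TT -> D3/D4 P8 similar
  -> R8 @ bar 5 tick 0 v(0, 2): penult P8 not 3rd/6th
  -> R6 @ bar 6 tick 3 v(0, 2): closes on M3

(0, 0, R5, (0, 2))
(1, 0, R4, (0, 2))
(2, 0, R4, (0, 2))
(3, 0, R3, (1, 2))
(3, 0, R4, (0, 1))
(3, 1, R3, (1, 2))
(3, 2, R3, (1, 2))
(3, 3, R3, (1, 2))
(4, 0, R2, (0, 1))
(4, 0, R3, (1, 2))
(4, 0, R4, (0, 2))
(4, 1, R3, (1, 2))
(4, 2, R3, (1, 2))
(4, 3, R3, (1, 2))
(5, 0, R2, (0, 2))
(5, 0, R8, (0, 2))
(6, 3, R6, (0, 2))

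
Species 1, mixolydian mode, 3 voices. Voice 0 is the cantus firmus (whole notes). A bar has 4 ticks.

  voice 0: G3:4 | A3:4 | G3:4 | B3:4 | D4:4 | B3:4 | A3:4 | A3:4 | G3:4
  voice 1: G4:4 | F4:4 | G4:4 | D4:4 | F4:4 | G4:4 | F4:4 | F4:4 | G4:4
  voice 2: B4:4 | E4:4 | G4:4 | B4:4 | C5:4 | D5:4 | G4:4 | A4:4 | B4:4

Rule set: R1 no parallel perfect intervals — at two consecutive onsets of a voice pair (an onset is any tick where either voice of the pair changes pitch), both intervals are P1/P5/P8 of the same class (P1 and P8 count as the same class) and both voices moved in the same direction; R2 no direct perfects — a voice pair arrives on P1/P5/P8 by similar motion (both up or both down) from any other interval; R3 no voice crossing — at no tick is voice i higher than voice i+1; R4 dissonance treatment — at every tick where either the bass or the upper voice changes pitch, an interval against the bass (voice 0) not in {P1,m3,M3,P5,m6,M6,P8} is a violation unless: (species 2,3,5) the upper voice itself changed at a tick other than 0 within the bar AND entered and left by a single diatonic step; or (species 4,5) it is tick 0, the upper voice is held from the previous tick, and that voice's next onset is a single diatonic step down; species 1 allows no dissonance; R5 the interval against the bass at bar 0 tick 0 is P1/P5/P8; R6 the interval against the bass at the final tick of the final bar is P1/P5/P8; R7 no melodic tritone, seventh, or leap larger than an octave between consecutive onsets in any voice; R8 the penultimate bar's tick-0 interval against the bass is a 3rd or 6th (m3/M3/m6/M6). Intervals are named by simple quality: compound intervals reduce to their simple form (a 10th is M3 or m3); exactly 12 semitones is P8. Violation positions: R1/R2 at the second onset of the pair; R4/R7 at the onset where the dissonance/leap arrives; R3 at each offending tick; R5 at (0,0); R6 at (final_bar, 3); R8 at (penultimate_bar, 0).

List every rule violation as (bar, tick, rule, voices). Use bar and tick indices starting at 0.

(0, 0, R5, (0, 2))
(1, 0, R3, (1, 2))
(1, 1, R3, (1, 2))
(1, 2, R3, (1, 2))
(1, 3, R3, (1, 2))
(2, 0, R2, (1, 2))
(3, 0, R1, (0, 2))
(4, 0, R2, (1, 2))
(4, 0, R4, (0, 2))
(5, 0, R1, (1, 2))
(6, 0, R4, (0, 2))
(7, 0, R8, (0, 2))
(8, 3, R6, (0, 2))

bar 0: v0=G3 v1=G4 v2=B4 downbeat M3
bar 1: v0=A3 v1=F4 v2=E4 downbeat P5
bar 2: v0=G3 v1=G4 v2=G4 downbeat P8
bar 3: v0=B3 v1=D4 v2=B4 downbeat P8
bar 4: v0=D4 v1=F4 v2=C5 downbeat m7
bar 5: v0=B3 v1=G4 v2=D5 downbeat m3
bar 6: v0=A3 v1=F4 v2=G4 downbeat m7
bar 7: v0=A3 v1=F4 v2=A4 downbeat P8
bar 8: v0=G3 v1=G4 v2=B4 downbeat M3
  -> R5 @ bar 0 tick 0 v(0, 2): opens on M3
  -> R3 @ bar 1 tick 0 v(1, 2): F4 above E4
  -> R3 @ bar 1 tick 1 v(1, 2): F4 above E4
  -> R3 @ bar 1 tick 2 v(1, 2): F4 above E4
  -> R3 @ bar 1 tick 3 v(1, 2): F4 above E4
  -> R2 @ bar 2 tick 0 v(1, 2): F4/E4 m2 -> G4/G4 P1 similar
  -> R1 @ bar 3 tick 0 v(0, 2): G3/G4 P8 -> B3/B4 P8 similar
  -> R2 @ bar 4 tick 0 v(1, 2): D4/B4 M6 -> F4/C5 P5 similar
  -> R4 @ bar 4 tick 0 v(0, 2): D4/C5 m7 untreated
  -> R1 @ bar 5 tick 0 v(1, 2): F4/C5 P5 -> G4/D5 P5 similar
  -> R4 @ bar 6 tick 0 v(0, 2): A3/G4 m7 untreated
  -> R8 @ bar 7 tick 0 v(0, 2): penult P8 not 3rd/6th
  -> R6 @ bar 8 tick 3 v(0, 2): closes on M3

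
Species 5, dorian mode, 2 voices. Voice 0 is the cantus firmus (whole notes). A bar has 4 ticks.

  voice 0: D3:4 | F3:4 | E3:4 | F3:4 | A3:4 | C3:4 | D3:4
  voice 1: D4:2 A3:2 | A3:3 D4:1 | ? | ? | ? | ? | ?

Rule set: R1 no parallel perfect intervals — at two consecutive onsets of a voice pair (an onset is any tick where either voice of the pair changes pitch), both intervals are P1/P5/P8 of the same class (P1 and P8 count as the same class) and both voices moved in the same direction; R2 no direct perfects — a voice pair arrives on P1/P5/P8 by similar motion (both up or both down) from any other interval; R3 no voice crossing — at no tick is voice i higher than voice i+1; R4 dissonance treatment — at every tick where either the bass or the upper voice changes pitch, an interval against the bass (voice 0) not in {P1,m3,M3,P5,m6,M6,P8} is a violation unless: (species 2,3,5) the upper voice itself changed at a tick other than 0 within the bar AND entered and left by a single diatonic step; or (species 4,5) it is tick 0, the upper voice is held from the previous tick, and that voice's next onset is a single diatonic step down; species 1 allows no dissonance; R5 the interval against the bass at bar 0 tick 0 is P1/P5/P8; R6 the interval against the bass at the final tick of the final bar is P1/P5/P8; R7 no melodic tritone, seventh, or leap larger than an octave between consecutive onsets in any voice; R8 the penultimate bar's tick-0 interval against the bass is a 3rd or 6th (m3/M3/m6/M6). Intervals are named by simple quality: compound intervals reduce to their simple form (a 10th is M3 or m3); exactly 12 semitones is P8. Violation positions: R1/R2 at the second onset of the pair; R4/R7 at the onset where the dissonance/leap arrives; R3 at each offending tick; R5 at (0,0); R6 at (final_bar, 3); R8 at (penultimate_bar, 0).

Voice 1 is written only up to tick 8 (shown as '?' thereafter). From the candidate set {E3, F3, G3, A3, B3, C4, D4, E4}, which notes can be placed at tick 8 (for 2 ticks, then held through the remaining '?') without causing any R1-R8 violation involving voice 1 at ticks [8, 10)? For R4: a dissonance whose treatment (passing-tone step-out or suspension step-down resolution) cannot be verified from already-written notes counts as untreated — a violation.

E3: violates R2,R7
F3: violates R4
G3: legal
A3: violates R4
B3: violates R2
C4: legal
D4: violates R4
E4: legal

{C4, E4, G3}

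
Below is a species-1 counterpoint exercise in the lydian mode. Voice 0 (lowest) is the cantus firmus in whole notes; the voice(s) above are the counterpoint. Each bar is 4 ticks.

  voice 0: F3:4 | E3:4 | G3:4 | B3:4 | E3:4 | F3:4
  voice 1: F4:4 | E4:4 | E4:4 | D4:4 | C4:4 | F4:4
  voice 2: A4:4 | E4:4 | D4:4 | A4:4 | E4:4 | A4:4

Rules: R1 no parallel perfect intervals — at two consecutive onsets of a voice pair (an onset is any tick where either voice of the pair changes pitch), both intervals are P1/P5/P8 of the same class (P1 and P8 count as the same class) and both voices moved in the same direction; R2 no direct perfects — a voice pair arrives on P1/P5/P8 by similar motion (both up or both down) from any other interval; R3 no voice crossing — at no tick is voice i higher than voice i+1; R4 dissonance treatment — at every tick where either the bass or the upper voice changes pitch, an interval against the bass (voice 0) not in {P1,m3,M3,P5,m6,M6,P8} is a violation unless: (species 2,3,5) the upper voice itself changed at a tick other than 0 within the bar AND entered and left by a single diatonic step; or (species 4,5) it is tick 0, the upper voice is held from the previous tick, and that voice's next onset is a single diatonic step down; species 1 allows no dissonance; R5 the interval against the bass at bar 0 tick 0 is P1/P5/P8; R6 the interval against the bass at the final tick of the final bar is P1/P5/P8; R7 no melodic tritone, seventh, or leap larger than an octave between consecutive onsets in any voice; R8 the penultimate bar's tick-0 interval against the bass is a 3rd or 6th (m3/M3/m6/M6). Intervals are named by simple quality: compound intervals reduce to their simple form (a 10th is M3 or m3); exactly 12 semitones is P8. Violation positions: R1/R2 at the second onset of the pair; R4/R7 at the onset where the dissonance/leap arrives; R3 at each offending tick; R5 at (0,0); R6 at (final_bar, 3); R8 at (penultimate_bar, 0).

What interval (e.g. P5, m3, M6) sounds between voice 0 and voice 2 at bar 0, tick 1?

M3

voice 0=F3 voice 2=A4 -> M3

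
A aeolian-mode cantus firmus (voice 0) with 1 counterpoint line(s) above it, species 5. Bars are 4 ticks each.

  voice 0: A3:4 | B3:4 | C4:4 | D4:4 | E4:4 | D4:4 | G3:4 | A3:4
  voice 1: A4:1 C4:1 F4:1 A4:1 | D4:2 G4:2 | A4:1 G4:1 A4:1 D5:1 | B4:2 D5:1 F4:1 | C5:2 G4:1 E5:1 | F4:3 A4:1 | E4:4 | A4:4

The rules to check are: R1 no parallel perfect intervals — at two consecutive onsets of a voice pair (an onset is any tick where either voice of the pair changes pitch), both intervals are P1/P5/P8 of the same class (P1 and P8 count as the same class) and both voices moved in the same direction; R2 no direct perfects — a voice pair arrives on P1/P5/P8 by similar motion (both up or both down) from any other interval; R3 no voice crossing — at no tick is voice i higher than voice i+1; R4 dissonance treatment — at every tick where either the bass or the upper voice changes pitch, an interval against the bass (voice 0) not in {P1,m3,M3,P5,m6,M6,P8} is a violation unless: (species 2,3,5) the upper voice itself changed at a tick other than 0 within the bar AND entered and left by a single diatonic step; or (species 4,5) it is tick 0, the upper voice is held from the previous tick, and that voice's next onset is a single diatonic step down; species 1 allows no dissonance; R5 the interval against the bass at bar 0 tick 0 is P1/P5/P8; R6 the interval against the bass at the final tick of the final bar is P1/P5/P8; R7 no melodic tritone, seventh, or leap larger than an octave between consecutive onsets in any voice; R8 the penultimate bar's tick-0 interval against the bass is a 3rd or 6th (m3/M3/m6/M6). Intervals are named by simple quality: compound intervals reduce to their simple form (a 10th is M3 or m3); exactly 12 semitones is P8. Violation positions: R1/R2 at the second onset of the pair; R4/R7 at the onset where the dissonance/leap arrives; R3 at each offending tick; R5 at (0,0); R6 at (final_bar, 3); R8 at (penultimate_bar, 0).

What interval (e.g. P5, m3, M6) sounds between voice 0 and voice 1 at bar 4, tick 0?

voice 0=E4 voice 1=C5 -> m6

m6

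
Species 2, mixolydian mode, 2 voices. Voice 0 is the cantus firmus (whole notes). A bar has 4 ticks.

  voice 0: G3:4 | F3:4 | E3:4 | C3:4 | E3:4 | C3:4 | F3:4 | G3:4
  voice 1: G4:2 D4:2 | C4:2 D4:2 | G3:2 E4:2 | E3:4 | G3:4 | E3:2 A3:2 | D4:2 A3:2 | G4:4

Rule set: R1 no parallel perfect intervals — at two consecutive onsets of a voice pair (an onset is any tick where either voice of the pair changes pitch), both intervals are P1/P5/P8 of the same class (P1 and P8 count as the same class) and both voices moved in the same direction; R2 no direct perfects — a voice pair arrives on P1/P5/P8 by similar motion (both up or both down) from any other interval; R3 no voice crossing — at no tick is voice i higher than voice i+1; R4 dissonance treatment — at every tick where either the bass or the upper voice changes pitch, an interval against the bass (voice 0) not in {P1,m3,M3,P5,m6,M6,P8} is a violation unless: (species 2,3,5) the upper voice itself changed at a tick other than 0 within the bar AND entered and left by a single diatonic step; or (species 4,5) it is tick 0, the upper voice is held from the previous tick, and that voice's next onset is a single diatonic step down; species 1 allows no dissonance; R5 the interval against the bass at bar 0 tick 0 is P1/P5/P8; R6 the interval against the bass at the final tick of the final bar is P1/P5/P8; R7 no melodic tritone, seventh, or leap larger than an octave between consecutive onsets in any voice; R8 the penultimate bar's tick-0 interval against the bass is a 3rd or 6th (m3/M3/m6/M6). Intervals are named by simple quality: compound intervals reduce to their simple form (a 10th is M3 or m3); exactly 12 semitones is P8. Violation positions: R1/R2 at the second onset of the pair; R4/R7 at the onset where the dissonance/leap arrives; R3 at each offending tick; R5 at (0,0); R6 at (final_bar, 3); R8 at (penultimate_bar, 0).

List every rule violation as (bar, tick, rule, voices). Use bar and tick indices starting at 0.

bar 0: v0=G3 v1=G4 downbeat P8
bar 1: v0=F3 v1=C4 downbeat P5
bar 2: v0=E3 v1=G3 downbeat m3
bar 3: v0=C3 v1=E3 downbeat M3
bar 4: v0=E3 v1=G3 downbeat m3
bar 5: v0=C3 v1=E3 downbeat M3
bar 6: v0=F3 v1=D4 downbeat M6
bar 7: v0=G3 v1=G4 downbeat P8
  -> R1 @ bar 1 tick 0 v(0, 1): G3/D4 P5 -> F3/C4 P5 similar
  -> R2 @ bar 7 tick 0 v(0, 1): F3/A3 M3 -> G3/G4 P8 similar
  -> R7 @ bar 7 tick 0 v(1,): A3->G4 leap 10st

(1, 0, R1, (0, 1))
(7, 0, R2, (0, 1))
(7, 0, R7, (1,))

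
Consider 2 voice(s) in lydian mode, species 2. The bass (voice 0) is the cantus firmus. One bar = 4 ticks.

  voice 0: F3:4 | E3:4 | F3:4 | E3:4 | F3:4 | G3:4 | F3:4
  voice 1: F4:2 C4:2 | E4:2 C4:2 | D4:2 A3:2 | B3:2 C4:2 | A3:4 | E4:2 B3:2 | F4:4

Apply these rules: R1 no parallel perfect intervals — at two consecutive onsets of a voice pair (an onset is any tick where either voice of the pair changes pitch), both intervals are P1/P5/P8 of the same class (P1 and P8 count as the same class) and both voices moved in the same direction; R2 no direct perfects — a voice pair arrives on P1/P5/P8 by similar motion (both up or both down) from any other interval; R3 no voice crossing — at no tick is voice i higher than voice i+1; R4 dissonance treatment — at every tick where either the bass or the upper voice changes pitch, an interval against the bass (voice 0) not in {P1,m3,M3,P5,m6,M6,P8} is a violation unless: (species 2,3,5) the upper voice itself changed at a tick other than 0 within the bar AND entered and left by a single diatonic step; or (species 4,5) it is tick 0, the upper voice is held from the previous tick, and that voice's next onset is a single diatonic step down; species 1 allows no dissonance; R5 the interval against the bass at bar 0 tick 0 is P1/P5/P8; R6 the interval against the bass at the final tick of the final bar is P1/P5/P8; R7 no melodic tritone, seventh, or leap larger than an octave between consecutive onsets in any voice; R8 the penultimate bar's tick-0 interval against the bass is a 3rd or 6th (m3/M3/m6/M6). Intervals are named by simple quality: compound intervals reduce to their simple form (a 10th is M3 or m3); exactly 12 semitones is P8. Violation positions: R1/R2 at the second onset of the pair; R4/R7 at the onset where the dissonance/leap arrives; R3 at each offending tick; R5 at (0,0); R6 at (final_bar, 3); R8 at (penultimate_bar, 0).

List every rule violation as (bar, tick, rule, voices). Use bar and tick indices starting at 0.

(6, 0, R7, (1,))

bar 0: v0=F3 v1=F4 downbeat P8
bar 1: v0=E3 v1=E4 downbeat P8
bar 2: v0=F3 v1=D4 downbeat M6
bar 3: v0=E3 v1=B3 downbeat P5
bar 4: v0=F3 v1=A3 downbeat M3
bar 5: v0=G3 v1=E4 downbeat M6
bar 6: v0=F3 v1=F4 downbeat P8
  -> R7 @ bar 6 tick 0 v(1,): B3->F4 leap 6st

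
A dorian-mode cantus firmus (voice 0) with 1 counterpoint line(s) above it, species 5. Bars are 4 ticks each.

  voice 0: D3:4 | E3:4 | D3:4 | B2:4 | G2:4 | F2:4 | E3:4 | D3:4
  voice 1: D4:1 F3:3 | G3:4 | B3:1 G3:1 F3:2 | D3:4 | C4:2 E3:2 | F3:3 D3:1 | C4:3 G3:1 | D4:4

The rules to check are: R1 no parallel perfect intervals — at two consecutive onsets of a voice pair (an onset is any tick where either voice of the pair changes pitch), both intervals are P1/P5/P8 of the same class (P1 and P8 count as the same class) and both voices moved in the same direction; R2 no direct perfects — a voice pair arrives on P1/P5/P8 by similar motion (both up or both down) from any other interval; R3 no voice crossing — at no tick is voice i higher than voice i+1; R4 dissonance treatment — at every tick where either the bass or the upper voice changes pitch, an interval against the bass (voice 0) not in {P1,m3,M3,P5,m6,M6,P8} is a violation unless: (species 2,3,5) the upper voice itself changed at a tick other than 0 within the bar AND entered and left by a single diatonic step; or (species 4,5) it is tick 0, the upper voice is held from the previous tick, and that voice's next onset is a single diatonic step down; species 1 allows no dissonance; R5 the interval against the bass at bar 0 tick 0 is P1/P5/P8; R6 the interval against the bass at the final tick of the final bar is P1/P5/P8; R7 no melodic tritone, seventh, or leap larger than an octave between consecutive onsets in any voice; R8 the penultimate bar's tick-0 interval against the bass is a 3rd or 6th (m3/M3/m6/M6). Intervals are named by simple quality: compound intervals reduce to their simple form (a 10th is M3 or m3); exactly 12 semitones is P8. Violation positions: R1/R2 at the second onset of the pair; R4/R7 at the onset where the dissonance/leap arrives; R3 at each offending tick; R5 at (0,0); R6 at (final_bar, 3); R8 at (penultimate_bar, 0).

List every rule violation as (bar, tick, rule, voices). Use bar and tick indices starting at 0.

(2, 1, R4, (0, 1))
(4, 0, R4, (0, 1))
(4, 0, R7, (1,))
(6, 0, R7, (0,))
(6, 0, R7, (1,))

bar 0: v0=D3 v1=D4 downbeat P8
bar 1: v0=E3 v1=G3 downbeat m3
bar 2: v0=D3 v1=B3 downbeat M6
bar 3: v0=B2 v1=D3 downbeat m3
bar 4: v0=G2 v1=C4 downbeat P4
bar 5: v0=F2 v1=F3 downbeat P8
bar 6: v0=E3 v1=C4 downbeat m6
bar 7: v0=D3 v1=D4 downbeat P8
  -> R4 @ bar 2 tick 1 v(0, 1): D3/G3 P4 untreated
  -> R4 @ bar 4 tick 0 v(0, 1): G2/C4 P4 untreated
  -> R7 @ bar 4 tick 0 v(1,): D3->C4 leap 10st
  -> R7 @ bar 6 tick 0 v(0,): F2->E3 leap 11st
  -> R7 @ bar 6 tick 0 v(1,): D3->C4 leap 10st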